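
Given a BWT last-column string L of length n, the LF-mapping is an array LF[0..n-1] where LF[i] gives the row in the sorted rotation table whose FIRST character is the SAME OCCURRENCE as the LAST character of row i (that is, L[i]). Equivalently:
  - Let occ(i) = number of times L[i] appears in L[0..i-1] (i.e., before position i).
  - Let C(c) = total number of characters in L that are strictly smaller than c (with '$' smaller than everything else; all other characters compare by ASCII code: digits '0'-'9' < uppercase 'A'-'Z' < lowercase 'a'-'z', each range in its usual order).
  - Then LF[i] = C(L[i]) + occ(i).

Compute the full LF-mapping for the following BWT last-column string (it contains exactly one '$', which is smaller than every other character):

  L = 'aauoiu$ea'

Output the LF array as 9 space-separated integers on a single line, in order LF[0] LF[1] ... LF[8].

Answer: 1 2 7 6 5 8 0 4 3

Derivation:
Char counts: '$':1, 'a':3, 'e':1, 'i':1, 'o':1, 'u':2
C (first-col start): C('$')=0, C('a')=1, C('e')=4, C('i')=5, C('o')=6, C('u')=7
L[0]='a': occ=0, LF[0]=C('a')+0=1+0=1
L[1]='a': occ=1, LF[1]=C('a')+1=1+1=2
L[2]='u': occ=0, LF[2]=C('u')+0=7+0=7
L[3]='o': occ=0, LF[3]=C('o')+0=6+0=6
L[4]='i': occ=0, LF[4]=C('i')+0=5+0=5
L[5]='u': occ=1, LF[5]=C('u')+1=7+1=8
L[6]='$': occ=0, LF[6]=C('$')+0=0+0=0
L[7]='e': occ=0, LF[7]=C('e')+0=4+0=4
L[8]='a': occ=2, LF[8]=C('a')+2=1+2=3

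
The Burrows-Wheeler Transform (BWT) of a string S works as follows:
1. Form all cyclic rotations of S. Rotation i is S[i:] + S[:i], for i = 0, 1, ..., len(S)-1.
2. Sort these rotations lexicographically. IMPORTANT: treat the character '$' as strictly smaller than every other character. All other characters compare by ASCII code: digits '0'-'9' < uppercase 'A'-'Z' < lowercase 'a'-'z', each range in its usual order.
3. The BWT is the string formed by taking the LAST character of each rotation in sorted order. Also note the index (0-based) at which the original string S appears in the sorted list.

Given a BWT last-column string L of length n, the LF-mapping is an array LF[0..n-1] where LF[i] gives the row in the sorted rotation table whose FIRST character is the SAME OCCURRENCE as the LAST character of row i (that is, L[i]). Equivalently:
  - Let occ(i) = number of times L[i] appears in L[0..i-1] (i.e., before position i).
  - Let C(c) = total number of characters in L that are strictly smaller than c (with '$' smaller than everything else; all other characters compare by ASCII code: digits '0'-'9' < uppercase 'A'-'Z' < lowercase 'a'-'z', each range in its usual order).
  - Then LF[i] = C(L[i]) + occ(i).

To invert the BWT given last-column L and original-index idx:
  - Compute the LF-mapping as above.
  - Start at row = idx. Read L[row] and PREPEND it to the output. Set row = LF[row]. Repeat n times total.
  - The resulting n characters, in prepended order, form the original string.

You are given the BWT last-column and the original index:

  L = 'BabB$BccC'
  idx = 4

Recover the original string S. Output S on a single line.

Answer: CccbBBaB$

Derivation:
LF mapping: 1 5 6 2 0 3 7 8 4
Walk LF starting at row 4, prepending L[row]:
  step 1: row=4, L[4]='$', prepend. Next row=LF[4]=0
  step 2: row=0, L[0]='B', prepend. Next row=LF[0]=1
  step 3: row=1, L[1]='a', prepend. Next row=LF[1]=5
  step 4: row=5, L[5]='B', prepend. Next row=LF[5]=3
  step 5: row=3, L[3]='B', prepend. Next row=LF[3]=2
  step 6: row=2, L[2]='b', prepend. Next row=LF[2]=6
  step 7: row=6, L[6]='c', prepend. Next row=LF[6]=7
  step 8: row=7, L[7]='c', prepend. Next row=LF[7]=8
  step 9: row=8, L[8]='C', prepend. Next row=LF[8]=4
Reversed output: CccbBBaB$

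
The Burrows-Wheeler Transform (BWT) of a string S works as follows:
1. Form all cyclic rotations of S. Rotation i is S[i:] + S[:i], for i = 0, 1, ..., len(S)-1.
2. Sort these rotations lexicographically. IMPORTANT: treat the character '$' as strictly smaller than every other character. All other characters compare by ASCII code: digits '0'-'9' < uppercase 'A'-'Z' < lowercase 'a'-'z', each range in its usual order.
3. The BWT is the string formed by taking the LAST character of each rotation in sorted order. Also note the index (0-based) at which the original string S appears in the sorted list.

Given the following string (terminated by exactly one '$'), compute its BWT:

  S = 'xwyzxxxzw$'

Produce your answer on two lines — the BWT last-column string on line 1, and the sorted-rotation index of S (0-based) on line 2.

Answer: wzx$zxxwxy
3

Derivation:
All 10 rotations (rotation i = S[i:]+S[:i]):
  rot[0] = xwyzxxxzw$
  rot[1] = wyzxxxzw$x
  rot[2] = yzxxxzw$xw
  rot[3] = zxxxzw$xwy
  rot[4] = xxxzw$xwyz
  rot[5] = xxzw$xwyzx
  rot[6] = xzw$xwyzxx
  rot[7] = zw$xwyzxxx
  rot[8] = w$xwyzxxxz
  rot[9] = $xwyzxxxzw
Sorted (with $ < everything):
  sorted[0] = $xwyzxxxzw  (last char: 'w')
  sorted[1] = w$xwyzxxxz  (last char: 'z')
  sorted[2] = wyzxxxzw$x  (last char: 'x')
  sorted[3] = xwyzxxxzw$  (last char: '$')
  sorted[4] = xxxzw$xwyz  (last char: 'z')
  sorted[5] = xxzw$xwyzx  (last char: 'x')
  sorted[6] = xzw$xwyzxx  (last char: 'x')
  sorted[7] = yzxxxzw$xw  (last char: 'w')
  sorted[8] = zw$xwyzxxx  (last char: 'x')
  sorted[9] = zxxxzw$xwy  (last char: 'y')
Last column: wzx$zxxwxy
Original string S is at sorted index 3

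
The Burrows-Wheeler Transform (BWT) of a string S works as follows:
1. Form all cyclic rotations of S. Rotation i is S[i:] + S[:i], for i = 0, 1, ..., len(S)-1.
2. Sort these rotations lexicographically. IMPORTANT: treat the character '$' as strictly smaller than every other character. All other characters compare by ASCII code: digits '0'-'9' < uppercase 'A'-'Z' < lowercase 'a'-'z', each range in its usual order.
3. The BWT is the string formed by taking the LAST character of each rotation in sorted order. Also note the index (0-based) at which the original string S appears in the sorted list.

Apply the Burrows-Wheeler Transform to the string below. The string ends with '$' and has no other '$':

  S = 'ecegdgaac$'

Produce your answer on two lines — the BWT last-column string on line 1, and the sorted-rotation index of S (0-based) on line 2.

Answer: cgaaeg$cde
6

Derivation:
All 10 rotations (rotation i = S[i:]+S[:i]):
  rot[0] = ecegdgaac$
  rot[1] = cegdgaac$e
  rot[2] = egdgaac$ec
  rot[3] = gdgaac$ece
  rot[4] = dgaac$eceg
  rot[5] = gaac$ecegd
  rot[6] = aac$ecegdg
  rot[7] = ac$ecegdga
  rot[8] = c$ecegdgaa
  rot[9] = $ecegdgaac
Sorted (with $ < everything):
  sorted[0] = $ecegdgaac  (last char: 'c')
  sorted[1] = aac$ecegdg  (last char: 'g')
  sorted[2] = ac$ecegdga  (last char: 'a')
  sorted[3] = c$ecegdgaa  (last char: 'a')
  sorted[4] = cegdgaac$e  (last char: 'e')
  sorted[5] = dgaac$eceg  (last char: 'g')
  sorted[6] = ecegdgaac$  (last char: '$')
  sorted[7] = egdgaac$ec  (last char: 'c')
  sorted[8] = gaac$ecegd  (last char: 'd')
  sorted[9] = gdgaac$ece  (last char: 'e')
Last column: cgaaeg$cde
Original string S is at sorted index 6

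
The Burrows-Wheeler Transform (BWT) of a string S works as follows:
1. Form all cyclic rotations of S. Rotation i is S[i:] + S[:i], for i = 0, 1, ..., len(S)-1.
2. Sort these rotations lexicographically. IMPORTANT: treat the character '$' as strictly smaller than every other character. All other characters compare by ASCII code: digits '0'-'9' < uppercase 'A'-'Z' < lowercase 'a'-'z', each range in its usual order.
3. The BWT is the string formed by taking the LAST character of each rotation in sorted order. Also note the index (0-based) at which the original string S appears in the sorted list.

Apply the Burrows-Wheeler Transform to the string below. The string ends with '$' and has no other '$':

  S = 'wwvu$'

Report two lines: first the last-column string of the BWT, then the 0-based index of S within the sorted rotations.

All 5 rotations (rotation i = S[i:]+S[:i]):
  rot[0] = wwvu$
  rot[1] = wvu$w
  rot[2] = vu$ww
  rot[3] = u$wwv
  rot[4] = $wwvu
Sorted (with $ < everything):
  sorted[0] = $wwvu  (last char: 'u')
  sorted[1] = u$wwv  (last char: 'v')
  sorted[2] = vu$ww  (last char: 'w')
  sorted[3] = wvu$w  (last char: 'w')
  sorted[4] = wwvu$  (last char: '$')
Last column: uvww$
Original string S is at sorted index 4

Answer: uvww$
4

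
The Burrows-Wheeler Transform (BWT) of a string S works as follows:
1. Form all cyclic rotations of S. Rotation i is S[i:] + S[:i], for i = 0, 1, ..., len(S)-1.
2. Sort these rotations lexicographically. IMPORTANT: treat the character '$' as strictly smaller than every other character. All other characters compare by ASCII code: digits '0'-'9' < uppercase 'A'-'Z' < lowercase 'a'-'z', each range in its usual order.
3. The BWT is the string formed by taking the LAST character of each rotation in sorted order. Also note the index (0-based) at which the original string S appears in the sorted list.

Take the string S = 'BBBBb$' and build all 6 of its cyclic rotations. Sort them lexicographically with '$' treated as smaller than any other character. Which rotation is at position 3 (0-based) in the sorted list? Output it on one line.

All 6 rotations (rotation i = S[i:]+S[:i]):
  rot[0] = BBBBb$
  rot[1] = BBBb$B
  rot[2] = BBb$BB
  rot[3] = Bb$BBB
  rot[4] = b$BBBB
  rot[5] = $BBBBb
Sorted (with $ < everything):
  sorted[0] = $BBBBb
  sorted[1] = BBBBb$
  sorted[2] = BBBb$B
  sorted[3] = BBb$BB
  sorted[4] = Bb$BBB
  sorted[5] = b$BBBB
sorted[3] = BBb$BB

Answer: BBb$BB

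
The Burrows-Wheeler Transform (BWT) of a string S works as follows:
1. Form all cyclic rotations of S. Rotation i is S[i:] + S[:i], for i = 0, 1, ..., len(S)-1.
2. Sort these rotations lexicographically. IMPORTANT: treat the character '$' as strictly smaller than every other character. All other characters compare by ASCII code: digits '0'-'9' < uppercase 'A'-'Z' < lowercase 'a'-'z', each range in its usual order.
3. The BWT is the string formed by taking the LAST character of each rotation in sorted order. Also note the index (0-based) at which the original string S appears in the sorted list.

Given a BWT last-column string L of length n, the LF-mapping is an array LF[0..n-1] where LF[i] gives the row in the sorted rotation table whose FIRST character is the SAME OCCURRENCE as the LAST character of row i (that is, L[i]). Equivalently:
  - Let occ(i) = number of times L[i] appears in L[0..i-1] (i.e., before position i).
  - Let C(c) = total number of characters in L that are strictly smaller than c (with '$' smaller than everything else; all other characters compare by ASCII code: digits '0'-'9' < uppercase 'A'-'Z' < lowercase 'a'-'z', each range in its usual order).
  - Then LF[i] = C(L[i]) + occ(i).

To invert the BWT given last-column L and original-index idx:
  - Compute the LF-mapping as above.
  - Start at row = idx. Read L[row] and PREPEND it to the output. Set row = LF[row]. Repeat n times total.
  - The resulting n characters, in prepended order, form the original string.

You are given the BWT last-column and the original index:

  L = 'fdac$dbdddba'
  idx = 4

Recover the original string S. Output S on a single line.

LF mapping: 11 6 1 5 0 7 3 8 9 10 4 2
Walk LF starting at row 4, prepending L[row]:
  step 1: row=4, L[4]='$', prepend. Next row=LF[4]=0
  step 2: row=0, L[0]='f', prepend. Next row=LF[0]=11
  step 3: row=11, L[11]='a', prepend. Next row=LF[11]=2
  step 4: row=2, L[2]='a', prepend. Next row=LF[2]=1
  step 5: row=1, L[1]='d', prepend. Next row=LF[1]=6
  step 6: row=6, L[6]='b', prepend. Next row=LF[6]=3
  step 7: row=3, L[3]='c', prepend. Next row=LF[3]=5
  step 8: row=5, L[5]='d', prepend. Next row=LF[5]=7
  step 9: row=7, L[7]='d', prepend. Next row=LF[7]=8
  step 10: row=8, L[8]='d', prepend. Next row=LF[8]=9
  step 11: row=9, L[9]='d', prepend. Next row=LF[9]=10
  step 12: row=10, L[10]='b', prepend. Next row=LF[10]=4
Reversed output: bddddcbdaaf$

Answer: bddddcbdaaf$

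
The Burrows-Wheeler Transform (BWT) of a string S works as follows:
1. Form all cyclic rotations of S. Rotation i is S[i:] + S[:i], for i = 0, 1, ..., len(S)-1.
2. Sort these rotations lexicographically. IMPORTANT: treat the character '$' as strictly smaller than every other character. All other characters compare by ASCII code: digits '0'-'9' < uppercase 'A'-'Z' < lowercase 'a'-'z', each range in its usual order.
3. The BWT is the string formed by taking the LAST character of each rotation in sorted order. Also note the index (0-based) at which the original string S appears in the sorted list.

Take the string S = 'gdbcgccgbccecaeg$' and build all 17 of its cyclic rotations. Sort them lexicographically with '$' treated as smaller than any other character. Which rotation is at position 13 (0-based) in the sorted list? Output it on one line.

Answer: g$gdbcgccgbccecae

Derivation:
All 17 rotations (rotation i = S[i:]+S[:i]):
  rot[0] = gdbcgccgbccecaeg$
  rot[1] = dbcgccgbccecaeg$g
  rot[2] = bcgccgbccecaeg$gd
  rot[3] = cgccgbccecaeg$gdb
  rot[4] = gccgbccecaeg$gdbc
  rot[5] = ccgbccecaeg$gdbcg
  rot[6] = cgbccecaeg$gdbcgc
  rot[7] = gbccecaeg$gdbcgcc
  rot[8] = bccecaeg$gdbcgccg
  rot[9] = ccecaeg$gdbcgccgb
  rot[10] = cecaeg$gdbcgccgbc
  rot[11] = ecaeg$gdbcgccgbcc
  rot[12] = caeg$gdbcgccgbcce
  rot[13] = aeg$gdbcgccgbccec
  rot[14] = eg$gdbcgccgbcceca
  rot[15] = g$gdbcgccgbccecae
  rot[16] = $gdbcgccgbccecaeg
Sorted (with $ < everything):
  sorted[0] = $gdbcgccgbccecaeg
  sorted[1] = aeg$gdbcgccgbccec
  sorted[2] = bccecaeg$gdbcgccg
  sorted[3] = bcgccgbccecaeg$gd
  sorted[4] = caeg$gdbcgccgbcce
  sorted[5] = ccecaeg$gdbcgccgb
  sorted[6] = ccgbccecaeg$gdbcg
  sorted[7] = cecaeg$gdbcgccgbc
  sorted[8] = cgbccecaeg$gdbcgc
  sorted[9] = cgccgbccecaeg$gdb
  sorted[10] = dbcgccgbccecaeg$g
  sorted[11] = ecaeg$gdbcgccgbcc
  sorted[12] = eg$gdbcgccgbcceca
  sorted[13] = g$gdbcgccgbccecae
  sorted[14] = gbccecaeg$gdbcgcc
  sorted[15] = gccgbccecaeg$gdbc
  sorted[16] = gdbcgccgbccecaeg$
sorted[13] = g$gdbcgccgbccecae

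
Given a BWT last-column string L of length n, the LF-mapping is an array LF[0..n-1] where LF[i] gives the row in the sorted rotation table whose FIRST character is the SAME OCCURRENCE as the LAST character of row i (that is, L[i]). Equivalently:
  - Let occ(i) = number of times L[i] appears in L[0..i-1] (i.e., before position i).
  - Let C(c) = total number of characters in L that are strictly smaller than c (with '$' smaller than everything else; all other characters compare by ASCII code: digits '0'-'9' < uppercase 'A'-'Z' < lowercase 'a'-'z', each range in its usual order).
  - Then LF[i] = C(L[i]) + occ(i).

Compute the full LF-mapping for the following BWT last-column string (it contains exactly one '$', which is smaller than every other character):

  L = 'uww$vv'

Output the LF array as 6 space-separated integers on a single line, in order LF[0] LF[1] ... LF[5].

Answer: 1 4 5 0 2 3

Derivation:
Char counts: '$':1, 'u':1, 'v':2, 'w':2
C (first-col start): C('$')=0, C('u')=1, C('v')=2, C('w')=4
L[0]='u': occ=0, LF[0]=C('u')+0=1+0=1
L[1]='w': occ=0, LF[1]=C('w')+0=4+0=4
L[2]='w': occ=1, LF[2]=C('w')+1=4+1=5
L[3]='$': occ=0, LF[3]=C('$')+0=0+0=0
L[4]='v': occ=0, LF[4]=C('v')+0=2+0=2
L[5]='v': occ=1, LF[5]=C('v')+1=2+1=3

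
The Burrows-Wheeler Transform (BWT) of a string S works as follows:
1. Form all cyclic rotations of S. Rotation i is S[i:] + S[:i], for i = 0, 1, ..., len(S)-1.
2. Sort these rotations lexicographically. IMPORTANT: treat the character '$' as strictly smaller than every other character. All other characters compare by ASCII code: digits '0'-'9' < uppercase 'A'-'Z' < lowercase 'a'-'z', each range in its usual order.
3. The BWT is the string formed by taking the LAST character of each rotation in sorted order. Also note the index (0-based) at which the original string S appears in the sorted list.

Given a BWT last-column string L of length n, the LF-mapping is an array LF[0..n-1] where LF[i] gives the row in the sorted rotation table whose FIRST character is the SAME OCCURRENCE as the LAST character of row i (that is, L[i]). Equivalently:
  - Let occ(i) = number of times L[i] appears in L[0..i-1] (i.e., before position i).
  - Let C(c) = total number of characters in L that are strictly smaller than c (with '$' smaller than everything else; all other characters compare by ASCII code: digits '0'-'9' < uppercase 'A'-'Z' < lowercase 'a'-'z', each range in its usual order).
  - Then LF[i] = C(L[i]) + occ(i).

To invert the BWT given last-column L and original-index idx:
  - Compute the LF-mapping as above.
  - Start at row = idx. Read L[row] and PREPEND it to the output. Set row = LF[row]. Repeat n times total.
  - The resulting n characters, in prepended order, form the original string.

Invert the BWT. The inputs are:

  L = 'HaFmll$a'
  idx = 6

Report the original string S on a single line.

Answer: llamaFH$

Derivation:
LF mapping: 2 3 1 7 5 6 0 4
Walk LF starting at row 6, prepending L[row]:
  step 1: row=6, L[6]='$', prepend. Next row=LF[6]=0
  step 2: row=0, L[0]='H', prepend. Next row=LF[0]=2
  step 3: row=2, L[2]='F', prepend. Next row=LF[2]=1
  step 4: row=1, L[1]='a', prepend. Next row=LF[1]=3
  step 5: row=3, L[3]='m', prepend. Next row=LF[3]=7
  step 6: row=7, L[7]='a', prepend. Next row=LF[7]=4
  step 7: row=4, L[4]='l', prepend. Next row=LF[4]=5
  step 8: row=5, L[5]='l', prepend. Next row=LF[5]=6
Reversed output: llamaFH$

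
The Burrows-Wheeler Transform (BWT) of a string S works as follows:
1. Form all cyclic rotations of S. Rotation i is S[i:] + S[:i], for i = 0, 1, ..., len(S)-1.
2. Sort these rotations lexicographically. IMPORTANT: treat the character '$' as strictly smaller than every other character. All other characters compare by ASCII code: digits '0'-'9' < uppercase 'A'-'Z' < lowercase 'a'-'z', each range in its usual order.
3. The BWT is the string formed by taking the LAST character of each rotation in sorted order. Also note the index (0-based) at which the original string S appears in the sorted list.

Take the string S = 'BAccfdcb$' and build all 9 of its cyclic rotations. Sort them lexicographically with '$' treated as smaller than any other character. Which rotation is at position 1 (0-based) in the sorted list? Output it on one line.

Answer: Accfdcb$B

Derivation:
All 9 rotations (rotation i = S[i:]+S[:i]):
  rot[0] = BAccfdcb$
  rot[1] = Accfdcb$B
  rot[2] = ccfdcb$BA
  rot[3] = cfdcb$BAc
  rot[4] = fdcb$BAcc
  rot[5] = dcb$BAccf
  rot[6] = cb$BAccfd
  rot[7] = b$BAccfdc
  rot[8] = $BAccfdcb
Sorted (with $ < everything):
  sorted[0] = $BAccfdcb
  sorted[1] = Accfdcb$B
  sorted[2] = BAccfdcb$
  sorted[3] = b$BAccfdc
  sorted[4] = cb$BAccfd
  sorted[5] = ccfdcb$BA
  sorted[6] = cfdcb$BAc
  sorted[7] = dcb$BAccf
  sorted[8] = fdcb$BAcc
sorted[1] = Accfdcb$B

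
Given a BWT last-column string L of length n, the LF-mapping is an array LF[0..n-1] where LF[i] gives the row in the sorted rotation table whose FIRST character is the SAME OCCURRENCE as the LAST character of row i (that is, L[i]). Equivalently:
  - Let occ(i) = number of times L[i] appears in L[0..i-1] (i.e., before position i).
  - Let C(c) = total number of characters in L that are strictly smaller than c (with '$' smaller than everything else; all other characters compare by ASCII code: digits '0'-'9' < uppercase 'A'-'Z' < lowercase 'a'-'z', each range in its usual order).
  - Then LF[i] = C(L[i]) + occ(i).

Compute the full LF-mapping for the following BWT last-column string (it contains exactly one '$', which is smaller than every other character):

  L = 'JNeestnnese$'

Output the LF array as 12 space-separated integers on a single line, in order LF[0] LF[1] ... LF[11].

Answer: 1 2 3 4 9 11 7 8 5 10 6 0

Derivation:
Char counts: '$':1, 'J':1, 'N':1, 'e':4, 'n':2, 's':2, 't':1
C (first-col start): C('$')=0, C('J')=1, C('N')=2, C('e')=3, C('n')=7, C('s')=9, C('t')=11
L[0]='J': occ=0, LF[0]=C('J')+0=1+0=1
L[1]='N': occ=0, LF[1]=C('N')+0=2+0=2
L[2]='e': occ=0, LF[2]=C('e')+0=3+0=3
L[3]='e': occ=1, LF[3]=C('e')+1=3+1=4
L[4]='s': occ=0, LF[4]=C('s')+0=9+0=9
L[5]='t': occ=0, LF[5]=C('t')+0=11+0=11
L[6]='n': occ=0, LF[6]=C('n')+0=7+0=7
L[7]='n': occ=1, LF[7]=C('n')+1=7+1=8
L[8]='e': occ=2, LF[8]=C('e')+2=3+2=5
L[9]='s': occ=1, LF[9]=C('s')+1=9+1=10
L[10]='e': occ=3, LF[10]=C('e')+3=3+3=6
L[11]='$': occ=0, LF[11]=C('$')+0=0+0=0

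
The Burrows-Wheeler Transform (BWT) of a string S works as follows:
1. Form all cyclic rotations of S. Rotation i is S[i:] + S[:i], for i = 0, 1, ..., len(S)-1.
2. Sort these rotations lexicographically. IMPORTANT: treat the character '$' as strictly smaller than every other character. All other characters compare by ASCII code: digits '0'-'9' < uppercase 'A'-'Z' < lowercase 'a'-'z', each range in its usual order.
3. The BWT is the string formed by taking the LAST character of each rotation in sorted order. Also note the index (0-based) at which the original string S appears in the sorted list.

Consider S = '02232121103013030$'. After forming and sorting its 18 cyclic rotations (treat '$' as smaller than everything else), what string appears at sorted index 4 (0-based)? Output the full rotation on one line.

All 18 rotations (rotation i = S[i:]+S[:i]):
  rot[0] = 02232121103013030$
  rot[1] = 2232121103013030$0
  rot[2] = 232121103013030$02
  rot[3] = 32121103013030$022
  rot[4] = 2121103013030$0223
  rot[5] = 121103013030$02232
  rot[6] = 21103013030$022321
  rot[7] = 1103013030$0223212
  rot[8] = 103013030$02232121
  rot[9] = 03013030$022321211
  rot[10] = 3013030$0223212110
  rot[11] = 013030$02232121103
  rot[12] = 13030$022321211030
  rot[13] = 3030$0223212110301
  rot[14] = 030$02232121103013
  rot[15] = 30$022321211030130
  rot[16] = 0$0223212110301303
  rot[17] = $02232121103013030
Sorted (with $ < everything):
  sorted[0] = $02232121103013030
  sorted[1] = 0$0223212110301303
  sorted[2] = 013030$02232121103
  sorted[3] = 02232121103013030$
  sorted[4] = 030$02232121103013
  sorted[5] = 03013030$022321211
  sorted[6] = 103013030$02232121
  sorted[7] = 1103013030$0223212
  sorted[8] = 121103013030$02232
  sorted[9] = 13030$022321211030
  sorted[10] = 21103013030$022321
  sorted[11] = 2121103013030$0223
  sorted[12] = 2232121103013030$0
  sorted[13] = 232121103013030$02
  sorted[14] = 30$022321211030130
  sorted[15] = 3013030$0223212110
  sorted[16] = 3030$0223212110301
  sorted[17] = 32121103013030$022
sorted[4] = 030$02232121103013

Answer: 030$02232121103013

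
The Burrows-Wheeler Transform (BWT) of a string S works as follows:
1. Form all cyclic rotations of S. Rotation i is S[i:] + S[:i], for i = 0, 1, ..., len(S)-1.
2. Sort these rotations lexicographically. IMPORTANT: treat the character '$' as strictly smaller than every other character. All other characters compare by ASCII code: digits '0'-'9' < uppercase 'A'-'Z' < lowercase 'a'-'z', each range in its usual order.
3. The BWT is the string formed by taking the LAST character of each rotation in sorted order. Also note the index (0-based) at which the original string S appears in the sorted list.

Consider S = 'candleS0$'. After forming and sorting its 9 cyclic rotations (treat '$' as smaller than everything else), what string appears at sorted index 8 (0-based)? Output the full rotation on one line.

Answer: ndleS0$ca

Derivation:
All 9 rotations (rotation i = S[i:]+S[:i]):
  rot[0] = candleS0$
  rot[1] = andleS0$c
  rot[2] = ndleS0$ca
  rot[3] = dleS0$can
  rot[4] = leS0$cand
  rot[5] = eS0$candl
  rot[6] = S0$candle
  rot[7] = 0$candleS
  rot[8] = $candleS0
Sorted (with $ < everything):
  sorted[0] = $candleS0
  sorted[1] = 0$candleS
  sorted[2] = S0$candle
  sorted[3] = andleS0$c
  sorted[4] = candleS0$
  sorted[5] = dleS0$can
  sorted[6] = eS0$candl
  sorted[7] = leS0$cand
  sorted[8] = ndleS0$ca
sorted[8] = ndleS0$ca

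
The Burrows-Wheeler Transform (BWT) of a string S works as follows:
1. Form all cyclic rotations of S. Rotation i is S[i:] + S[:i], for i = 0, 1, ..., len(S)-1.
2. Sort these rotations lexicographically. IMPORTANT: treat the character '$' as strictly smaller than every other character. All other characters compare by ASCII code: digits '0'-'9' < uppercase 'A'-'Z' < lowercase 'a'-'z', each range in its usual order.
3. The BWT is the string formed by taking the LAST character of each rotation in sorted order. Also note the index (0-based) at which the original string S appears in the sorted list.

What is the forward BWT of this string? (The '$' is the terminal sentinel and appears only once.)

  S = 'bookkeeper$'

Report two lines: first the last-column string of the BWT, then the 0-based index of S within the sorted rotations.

All 11 rotations (rotation i = S[i:]+S[:i]):
  rot[0] = bookkeeper$
  rot[1] = ookkeeper$b
  rot[2] = okkeeper$bo
  rot[3] = kkeeper$boo
  rot[4] = keeper$book
  rot[5] = eeper$bookk
  rot[6] = eper$bookke
  rot[7] = per$bookkee
  rot[8] = er$bookkeep
  rot[9] = r$bookkeepe
  rot[10] = $bookkeeper
Sorted (with $ < everything):
  sorted[0] = $bookkeeper  (last char: 'r')
  sorted[1] = bookkeeper$  (last char: '$')
  sorted[2] = eeper$bookk  (last char: 'k')
  sorted[3] = eper$bookke  (last char: 'e')
  sorted[4] = er$bookkeep  (last char: 'p')
  sorted[5] = keeper$book  (last char: 'k')
  sorted[6] = kkeeper$boo  (last char: 'o')
  sorted[7] = okkeeper$bo  (last char: 'o')
  sorted[8] = ookkeeper$b  (last char: 'b')
  sorted[9] = per$bookkee  (last char: 'e')
  sorted[10] = r$bookkeepe  (last char: 'e')
Last column: r$kepkoobee
Original string S is at sorted index 1

Answer: r$kepkoobee
1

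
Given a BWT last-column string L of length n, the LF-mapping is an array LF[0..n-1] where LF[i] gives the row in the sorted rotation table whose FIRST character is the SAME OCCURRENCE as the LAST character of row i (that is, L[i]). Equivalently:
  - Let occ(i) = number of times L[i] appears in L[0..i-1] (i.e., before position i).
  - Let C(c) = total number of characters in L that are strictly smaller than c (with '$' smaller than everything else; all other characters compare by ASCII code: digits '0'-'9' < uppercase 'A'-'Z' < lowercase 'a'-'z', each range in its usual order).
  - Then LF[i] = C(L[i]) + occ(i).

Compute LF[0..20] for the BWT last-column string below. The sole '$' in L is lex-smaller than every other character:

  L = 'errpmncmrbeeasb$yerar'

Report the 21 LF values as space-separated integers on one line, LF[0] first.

Char counts: '$':1, 'a':2, 'b':2, 'c':1, 'e':4, 'm':2, 'n':1, 'p':1, 'r':5, 's':1, 'y':1
C (first-col start): C('$')=0, C('a')=1, C('b')=3, C('c')=5, C('e')=6, C('m')=10, C('n')=12, C('p')=13, C('r')=14, C('s')=19, C('y')=20
L[0]='e': occ=0, LF[0]=C('e')+0=6+0=6
L[1]='r': occ=0, LF[1]=C('r')+0=14+0=14
L[2]='r': occ=1, LF[2]=C('r')+1=14+1=15
L[3]='p': occ=0, LF[3]=C('p')+0=13+0=13
L[4]='m': occ=0, LF[4]=C('m')+0=10+0=10
L[5]='n': occ=0, LF[5]=C('n')+0=12+0=12
L[6]='c': occ=0, LF[6]=C('c')+0=5+0=5
L[7]='m': occ=1, LF[7]=C('m')+1=10+1=11
L[8]='r': occ=2, LF[8]=C('r')+2=14+2=16
L[9]='b': occ=0, LF[9]=C('b')+0=3+0=3
L[10]='e': occ=1, LF[10]=C('e')+1=6+1=7
L[11]='e': occ=2, LF[11]=C('e')+2=6+2=8
L[12]='a': occ=0, LF[12]=C('a')+0=1+0=1
L[13]='s': occ=0, LF[13]=C('s')+0=19+0=19
L[14]='b': occ=1, LF[14]=C('b')+1=3+1=4
L[15]='$': occ=0, LF[15]=C('$')+0=0+0=0
L[16]='y': occ=0, LF[16]=C('y')+0=20+0=20
L[17]='e': occ=3, LF[17]=C('e')+3=6+3=9
L[18]='r': occ=3, LF[18]=C('r')+3=14+3=17
L[19]='a': occ=1, LF[19]=C('a')+1=1+1=2
L[20]='r': occ=4, LF[20]=C('r')+4=14+4=18

Answer: 6 14 15 13 10 12 5 11 16 3 7 8 1 19 4 0 20 9 17 2 18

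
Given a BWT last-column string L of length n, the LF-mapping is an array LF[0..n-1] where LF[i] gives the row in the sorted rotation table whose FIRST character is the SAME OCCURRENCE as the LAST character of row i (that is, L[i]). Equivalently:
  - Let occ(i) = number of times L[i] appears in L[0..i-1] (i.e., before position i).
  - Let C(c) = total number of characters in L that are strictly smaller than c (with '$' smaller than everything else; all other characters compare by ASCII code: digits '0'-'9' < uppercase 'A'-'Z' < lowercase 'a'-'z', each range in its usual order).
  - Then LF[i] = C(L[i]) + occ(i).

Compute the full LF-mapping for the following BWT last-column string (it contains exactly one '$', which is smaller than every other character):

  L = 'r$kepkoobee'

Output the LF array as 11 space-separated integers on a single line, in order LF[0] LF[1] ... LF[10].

Char counts: '$':1, 'b':1, 'e':3, 'k':2, 'o':2, 'p':1, 'r':1
C (first-col start): C('$')=0, C('b')=1, C('e')=2, C('k')=5, C('o')=7, C('p')=9, C('r')=10
L[0]='r': occ=0, LF[0]=C('r')+0=10+0=10
L[1]='$': occ=0, LF[1]=C('$')+0=0+0=0
L[2]='k': occ=0, LF[2]=C('k')+0=5+0=5
L[3]='e': occ=0, LF[3]=C('e')+0=2+0=2
L[4]='p': occ=0, LF[4]=C('p')+0=9+0=9
L[5]='k': occ=1, LF[5]=C('k')+1=5+1=6
L[6]='o': occ=0, LF[6]=C('o')+0=7+0=7
L[7]='o': occ=1, LF[7]=C('o')+1=7+1=8
L[8]='b': occ=0, LF[8]=C('b')+0=1+0=1
L[9]='e': occ=1, LF[9]=C('e')+1=2+1=3
L[10]='e': occ=2, LF[10]=C('e')+2=2+2=4

Answer: 10 0 5 2 9 6 7 8 1 3 4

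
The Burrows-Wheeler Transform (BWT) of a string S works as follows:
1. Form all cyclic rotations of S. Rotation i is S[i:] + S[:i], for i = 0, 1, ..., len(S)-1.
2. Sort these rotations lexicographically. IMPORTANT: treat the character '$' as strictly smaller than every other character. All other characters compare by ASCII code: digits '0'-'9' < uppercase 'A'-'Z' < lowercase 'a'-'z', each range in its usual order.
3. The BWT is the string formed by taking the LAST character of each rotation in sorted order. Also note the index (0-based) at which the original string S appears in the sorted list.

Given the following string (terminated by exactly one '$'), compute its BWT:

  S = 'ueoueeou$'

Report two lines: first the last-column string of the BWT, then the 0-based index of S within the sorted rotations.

All 9 rotations (rotation i = S[i:]+S[:i]):
  rot[0] = ueoueeou$
  rot[1] = eoueeou$u
  rot[2] = oueeou$ue
  rot[3] = ueeou$ueo
  rot[4] = eeou$ueou
  rot[5] = eou$ueoue
  rot[6] = ou$ueouee
  rot[7] = u$ueoueeo
  rot[8] = $ueoueeou
Sorted (with $ < everything):
  sorted[0] = $ueoueeou  (last char: 'u')
  sorted[1] = eeou$ueou  (last char: 'u')
  sorted[2] = eou$ueoue  (last char: 'e')
  sorted[3] = eoueeou$u  (last char: 'u')
  sorted[4] = ou$ueouee  (last char: 'e')
  sorted[5] = oueeou$ue  (last char: 'e')
  sorted[6] = u$ueoueeo  (last char: 'o')
  sorted[7] = ueeou$ueo  (last char: 'o')
  sorted[8] = ueoueeou$  (last char: '$')
Last column: uueueeoo$
Original string S is at sorted index 8

Answer: uueueeoo$
8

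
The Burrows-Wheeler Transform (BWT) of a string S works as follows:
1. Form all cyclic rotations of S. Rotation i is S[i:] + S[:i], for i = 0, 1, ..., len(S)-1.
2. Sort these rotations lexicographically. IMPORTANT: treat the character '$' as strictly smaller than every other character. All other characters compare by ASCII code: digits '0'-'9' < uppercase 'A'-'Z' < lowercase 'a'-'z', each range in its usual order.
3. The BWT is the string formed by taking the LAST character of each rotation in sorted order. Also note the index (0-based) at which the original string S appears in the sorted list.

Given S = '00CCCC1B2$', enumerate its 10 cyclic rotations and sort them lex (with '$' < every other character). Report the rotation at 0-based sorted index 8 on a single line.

Answer: CCC1B2$00C

Derivation:
All 10 rotations (rotation i = S[i:]+S[:i]):
  rot[0] = 00CCCC1B2$
  rot[1] = 0CCCC1B2$0
  rot[2] = CCCC1B2$00
  rot[3] = CCC1B2$00C
  rot[4] = CC1B2$00CC
  rot[5] = C1B2$00CCC
  rot[6] = 1B2$00CCCC
  rot[7] = B2$00CCCC1
  rot[8] = 2$00CCCC1B
  rot[9] = $00CCCC1B2
Sorted (with $ < everything):
  sorted[0] = $00CCCC1B2
  sorted[1] = 00CCCC1B2$
  sorted[2] = 0CCCC1B2$0
  sorted[3] = 1B2$00CCCC
  sorted[4] = 2$00CCCC1B
  sorted[5] = B2$00CCCC1
  sorted[6] = C1B2$00CCC
  sorted[7] = CC1B2$00CC
  sorted[8] = CCC1B2$00C
  sorted[9] = CCCC1B2$00
sorted[8] = CCC1B2$00C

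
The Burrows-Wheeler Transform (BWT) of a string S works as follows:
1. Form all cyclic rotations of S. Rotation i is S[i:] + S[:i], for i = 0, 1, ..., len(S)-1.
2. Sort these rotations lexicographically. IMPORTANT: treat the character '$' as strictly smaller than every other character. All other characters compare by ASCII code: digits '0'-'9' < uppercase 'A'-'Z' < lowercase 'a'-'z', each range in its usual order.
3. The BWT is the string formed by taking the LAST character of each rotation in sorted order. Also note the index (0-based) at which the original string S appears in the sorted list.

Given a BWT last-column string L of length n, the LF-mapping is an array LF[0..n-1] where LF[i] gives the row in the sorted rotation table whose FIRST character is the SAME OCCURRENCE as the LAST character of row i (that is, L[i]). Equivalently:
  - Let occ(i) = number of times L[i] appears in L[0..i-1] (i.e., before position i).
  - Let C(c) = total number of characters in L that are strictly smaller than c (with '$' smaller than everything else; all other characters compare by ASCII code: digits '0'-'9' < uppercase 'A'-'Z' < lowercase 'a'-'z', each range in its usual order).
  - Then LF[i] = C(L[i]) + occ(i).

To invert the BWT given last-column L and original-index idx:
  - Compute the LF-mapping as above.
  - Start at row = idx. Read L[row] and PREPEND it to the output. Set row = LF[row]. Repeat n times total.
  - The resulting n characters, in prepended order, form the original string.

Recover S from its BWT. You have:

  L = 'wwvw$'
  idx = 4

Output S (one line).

Answer: wwvw$

Derivation:
LF mapping: 2 3 1 4 0
Walk LF starting at row 4, prepending L[row]:
  step 1: row=4, L[4]='$', prepend. Next row=LF[4]=0
  step 2: row=0, L[0]='w', prepend. Next row=LF[0]=2
  step 3: row=2, L[2]='v', prepend. Next row=LF[2]=1
  step 4: row=1, L[1]='w', prepend. Next row=LF[1]=3
  step 5: row=3, L[3]='w', prepend. Next row=LF[3]=4
Reversed output: wwvw$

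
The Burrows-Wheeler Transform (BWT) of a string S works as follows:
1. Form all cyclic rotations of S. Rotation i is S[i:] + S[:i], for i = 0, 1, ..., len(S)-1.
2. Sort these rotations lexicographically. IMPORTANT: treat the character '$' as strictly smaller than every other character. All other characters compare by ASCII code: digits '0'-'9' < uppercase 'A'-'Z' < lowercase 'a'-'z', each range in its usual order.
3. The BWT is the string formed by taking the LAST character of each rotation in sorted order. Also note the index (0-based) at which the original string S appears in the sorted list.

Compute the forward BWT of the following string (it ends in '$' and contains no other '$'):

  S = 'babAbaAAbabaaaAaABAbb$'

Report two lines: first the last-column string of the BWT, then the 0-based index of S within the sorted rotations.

All 22 rotations (rotation i = S[i:]+S[:i]):
  rot[0] = babAbaAAbabaaaAaABAbb$
  rot[1] = abAbaAAbabaaaAaABAbb$b
  rot[2] = bAbaAAbabaaaAaABAbb$ba
  rot[3] = AbaAAbabaaaAaABAbb$bab
  rot[4] = baAAbabaaaAaABAbb$babA
  rot[5] = aAAbabaaaAaABAbb$babAb
  rot[6] = AAbabaaaAaABAbb$babAba
  rot[7] = AbabaaaAaABAbb$babAbaA
  rot[8] = babaaaAaABAbb$babAbaAA
  rot[9] = abaaaAaABAbb$babAbaAAb
  rot[10] = baaaAaABAbb$babAbaAAba
  rot[11] = aaaAaABAbb$babAbaAAbab
  rot[12] = aaAaABAbb$babAbaAAbaba
  rot[13] = aAaABAbb$babAbaAAbabaa
  rot[14] = AaABAbb$babAbaAAbabaaa
  rot[15] = aABAbb$babAbaAAbabaaaA
  rot[16] = ABAbb$babAbaAAbabaaaAa
  rot[17] = BAbb$babAbaAAbabaaaAaA
  rot[18] = Abb$babAbaAAbabaaaAaAB
  rot[19] = bb$babAbaAAbabaaaAaABA
  rot[20] = b$babAbaAAbabaaaAaABAb
  rot[21] = $babAbaAAbabaaaAaABAbb
Sorted (with $ < everything):
  sorted[0] = $babAbaAAbabaaaAaABAbb  (last char: 'b')
  sorted[1] = AAbabaaaAaABAbb$babAba  (last char: 'a')
  sorted[2] = ABAbb$babAbaAAbabaaaAa  (last char: 'a')
  sorted[3] = AaABAbb$babAbaAAbabaaa  (last char: 'a')
  sorted[4] = AbaAAbabaaaAaABAbb$bab  (last char: 'b')
  sorted[5] = AbabaaaAaABAbb$babAbaA  (last char: 'A')
  sorted[6] = Abb$babAbaAAbabaaaAaAB  (last char: 'B')
  sorted[7] = BAbb$babAbaAAbabaaaAaA  (last char: 'A')
  sorted[8] = aAAbabaaaAaABAbb$babAb  (last char: 'b')
  sorted[9] = aABAbb$babAbaAAbabaaaA  (last char: 'A')
  sorted[10] = aAaABAbb$babAbaAAbabaa  (last char: 'a')
  sorted[11] = aaAaABAbb$babAbaAAbaba  (last char: 'a')
  sorted[12] = aaaAaABAbb$babAbaAAbab  (last char: 'b')
  sorted[13] = abAbaAAbabaaaAaABAbb$b  (last char: 'b')
  sorted[14] = abaaaAaABAbb$babAbaAAb  (last char: 'b')
  sorted[15] = b$babAbaAAbabaaaAaABAb  (last char: 'b')
  sorted[16] = bAbaAAbabaaaAaABAbb$ba  (last char: 'a')
  sorted[17] = baAAbabaaaAaABAbb$babA  (last char: 'A')
  sorted[18] = baaaAaABAbb$babAbaAAba  (last char: 'a')
  sorted[19] = babAbaAAbabaaaAaABAbb$  (last char: '$')
  sorted[20] = babaaaAaABAbb$babAbaAA  (last char: 'A')
  sorted[21] = bb$babAbaAAbabaaaAaABA  (last char: 'A')
Last column: baaabABAbAaabbbbaAa$AA
Original string S is at sorted index 19

Answer: baaabABAbAaabbbbaAa$AA
19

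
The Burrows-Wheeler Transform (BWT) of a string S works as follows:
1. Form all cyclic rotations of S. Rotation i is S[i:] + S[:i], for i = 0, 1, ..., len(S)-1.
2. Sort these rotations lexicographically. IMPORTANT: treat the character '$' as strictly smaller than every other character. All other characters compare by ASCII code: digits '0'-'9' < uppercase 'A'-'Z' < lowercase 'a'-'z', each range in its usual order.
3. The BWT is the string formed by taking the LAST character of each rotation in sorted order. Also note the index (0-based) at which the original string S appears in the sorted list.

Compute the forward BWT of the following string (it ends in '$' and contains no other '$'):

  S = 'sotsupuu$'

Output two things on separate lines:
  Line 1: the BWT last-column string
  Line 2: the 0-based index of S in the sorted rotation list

Answer: usu$tousp
3

Derivation:
All 9 rotations (rotation i = S[i:]+S[:i]):
  rot[0] = sotsupuu$
  rot[1] = otsupuu$s
  rot[2] = tsupuu$so
  rot[3] = supuu$sot
  rot[4] = upuu$sots
  rot[5] = puu$sotsu
  rot[6] = uu$sotsup
  rot[7] = u$sotsupu
  rot[8] = $sotsupuu
Sorted (with $ < everything):
  sorted[0] = $sotsupuu  (last char: 'u')
  sorted[1] = otsupuu$s  (last char: 's')
  sorted[2] = puu$sotsu  (last char: 'u')
  sorted[3] = sotsupuu$  (last char: '$')
  sorted[4] = supuu$sot  (last char: 't')
  sorted[5] = tsupuu$so  (last char: 'o')
  sorted[6] = u$sotsupu  (last char: 'u')
  sorted[7] = upuu$sots  (last char: 's')
  sorted[8] = uu$sotsup  (last char: 'p')
Last column: usu$tousp
Original string S is at sorted index 3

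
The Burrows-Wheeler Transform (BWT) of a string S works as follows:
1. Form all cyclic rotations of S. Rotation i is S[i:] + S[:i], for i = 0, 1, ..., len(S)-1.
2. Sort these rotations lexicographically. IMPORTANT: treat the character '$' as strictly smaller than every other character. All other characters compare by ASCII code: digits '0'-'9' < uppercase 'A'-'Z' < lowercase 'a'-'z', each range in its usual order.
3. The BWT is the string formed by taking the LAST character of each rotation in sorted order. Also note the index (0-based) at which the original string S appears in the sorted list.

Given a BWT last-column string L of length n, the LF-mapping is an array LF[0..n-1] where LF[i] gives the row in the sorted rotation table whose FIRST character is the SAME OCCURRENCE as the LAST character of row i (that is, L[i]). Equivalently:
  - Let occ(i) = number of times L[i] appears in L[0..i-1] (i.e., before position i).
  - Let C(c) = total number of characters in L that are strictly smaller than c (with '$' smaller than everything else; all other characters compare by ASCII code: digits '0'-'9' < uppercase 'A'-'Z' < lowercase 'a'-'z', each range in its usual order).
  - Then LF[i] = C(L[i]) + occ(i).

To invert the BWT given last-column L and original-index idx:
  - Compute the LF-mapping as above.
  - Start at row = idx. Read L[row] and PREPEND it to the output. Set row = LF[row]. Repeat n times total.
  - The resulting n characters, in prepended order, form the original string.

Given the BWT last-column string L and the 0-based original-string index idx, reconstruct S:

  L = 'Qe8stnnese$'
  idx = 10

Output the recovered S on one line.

Answer: tennesse8Q$

Derivation:
LF mapping: 2 3 1 8 10 6 7 4 9 5 0
Walk LF starting at row 10, prepending L[row]:
  step 1: row=10, L[10]='$', prepend. Next row=LF[10]=0
  step 2: row=0, L[0]='Q', prepend. Next row=LF[0]=2
  step 3: row=2, L[2]='8', prepend. Next row=LF[2]=1
  step 4: row=1, L[1]='e', prepend. Next row=LF[1]=3
  step 5: row=3, L[3]='s', prepend. Next row=LF[3]=8
  step 6: row=8, L[8]='s', prepend. Next row=LF[8]=9
  step 7: row=9, L[9]='e', prepend. Next row=LF[9]=5
  step 8: row=5, L[5]='n', prepend. Next row=LF[5]=6
  step 9: row=6, L[6]='n', prepend. Next row=LF[6]=7
  step 10: row=7, L[7]='e', prepend. Next row=LF[7]=4
  step 11: row=4, L[4]='t', prepend. Next row=LF[4]=10
Reversed output: tennesse8Q$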